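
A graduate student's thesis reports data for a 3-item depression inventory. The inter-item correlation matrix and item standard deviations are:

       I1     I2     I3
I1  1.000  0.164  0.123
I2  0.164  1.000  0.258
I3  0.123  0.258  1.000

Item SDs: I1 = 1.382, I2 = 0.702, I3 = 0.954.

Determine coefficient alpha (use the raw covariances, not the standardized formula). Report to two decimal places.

coefficient alpha = 0.34

Σσ²ᵢ = 1.382² + 0.702² + 0.954² = 3.3128
Covariances σ_ij = r_ij · s_i · s_j:
  σ(I1,I2) = 0.164 × 1.382 × 0.702 = 0.1591
  σ(I1,I3) = 0.123 × 1.382 × 0.954 = 0.1622
  σ(I2,I3) = 0.258 × 0.702 × 0.954 = 0.1728
σ²_T = Σσ²ᵢ + 2·Σσ_ij = 3.3128 + 2 × 0.4941 = 4.3010
α = (3/2)·(1 − 3.3128/4.3010) = 0.34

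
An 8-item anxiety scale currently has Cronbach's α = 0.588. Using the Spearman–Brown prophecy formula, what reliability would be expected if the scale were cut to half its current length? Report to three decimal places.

Length factor m = 1/2
α' = m·α / (1 − (1−m)·α)
   = 1/2 × 0.588 / (1 − (1 − 1/2) × 0.588)
   = 0.2940 / 0.7060 = 0.416

predicted reliability = 0.416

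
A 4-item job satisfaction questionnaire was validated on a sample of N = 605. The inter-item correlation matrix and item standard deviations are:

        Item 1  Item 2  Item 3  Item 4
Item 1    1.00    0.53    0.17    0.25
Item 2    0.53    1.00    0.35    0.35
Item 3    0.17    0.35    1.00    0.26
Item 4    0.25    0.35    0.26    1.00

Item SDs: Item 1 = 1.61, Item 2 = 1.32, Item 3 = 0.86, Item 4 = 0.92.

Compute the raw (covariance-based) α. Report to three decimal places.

α = 0.643

Σσ²ᵢ = 1.61² + 1.32² + 0.86² + 0.92² = 5.9205
Covariances σ_ij = r_ij · s_i · s_j:
  σ(Item 1,Item 2) = 0.53 × 1.61 × 1.32 = 1.1264
  σ(Item 1,Item 3) = 0.17 × 1.61 × 0.86 = 0.2354
  σ(Item 1,Item 4) = 0.25 × 1.61 × 0.92 = 0.3703
  σ(Item 2,Item 3) = 0.35 × 1.32 × 0.86 = 0.3973
  σ(Item 2,Item 4) = 0.35 × 1.32 × 0.92 = 0.4250
  σ(Item 3,Item 4) = 0.26 × 0.86 × 0.92 = 0.2057
σ²_T = Σσ²ᵢ + 2·Σσ_ij = 5.9205 + 2 × 2.7601 = 11.4407
α = (4/3)·(1 − 5.9205/11.4407) = 0.643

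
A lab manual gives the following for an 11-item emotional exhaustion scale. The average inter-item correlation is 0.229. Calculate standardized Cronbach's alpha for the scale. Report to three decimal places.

α = 0.766

Standardized α = k·r̄ / (1 + (k−1)·r̄) = 11 × 0.229 / (1 + 10 × 0.229)
  = 2.5190 / 3.2900 = 0.766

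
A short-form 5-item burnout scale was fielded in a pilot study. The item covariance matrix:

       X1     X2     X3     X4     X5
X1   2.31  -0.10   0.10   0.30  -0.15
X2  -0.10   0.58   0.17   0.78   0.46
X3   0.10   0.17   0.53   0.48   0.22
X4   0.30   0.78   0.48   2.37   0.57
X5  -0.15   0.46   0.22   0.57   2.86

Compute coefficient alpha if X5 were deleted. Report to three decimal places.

coefficient alpha = 0.499

Remaining items: X1, X2, X3, X4 (k = 4).
ΣVar(i) = 2.31 + 0.58 + 0.53 + 2.37 = 5.79
Var(T) = 5.79 + 2 × 1.73 = 9.25
α (item deleted) = (4/3)·(1 − 5.79/9.25) = 0.499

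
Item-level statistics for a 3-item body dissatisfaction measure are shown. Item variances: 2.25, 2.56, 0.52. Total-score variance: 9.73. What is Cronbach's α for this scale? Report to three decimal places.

α = 0.678

sum of item variances = 2.25 + 2.56 + 0.52 = 5.33
α = (k/(k−1))·(1 − sum of item variances/total variance) = (3/2)·(1 − 5.33/9.73) = 0.678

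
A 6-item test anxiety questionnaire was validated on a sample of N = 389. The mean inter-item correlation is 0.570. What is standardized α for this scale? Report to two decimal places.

standardized α = 0.89

Standardized α = k·r̄ / (1 + (k−1)·r̄) = 6 × 0.570 / (1 + 5 × 0.570)
  = 3.4200 / 3.8500 = 0.89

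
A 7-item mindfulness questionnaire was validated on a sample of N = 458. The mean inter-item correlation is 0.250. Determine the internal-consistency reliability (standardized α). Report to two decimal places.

α = 0.70

Standardized α = k·r̄ / (1 + (k−1)·r̄) = 7 × 0.250 / (1 + 6 × 0.250)
  = 1.7500 / 2.5000 = 0.70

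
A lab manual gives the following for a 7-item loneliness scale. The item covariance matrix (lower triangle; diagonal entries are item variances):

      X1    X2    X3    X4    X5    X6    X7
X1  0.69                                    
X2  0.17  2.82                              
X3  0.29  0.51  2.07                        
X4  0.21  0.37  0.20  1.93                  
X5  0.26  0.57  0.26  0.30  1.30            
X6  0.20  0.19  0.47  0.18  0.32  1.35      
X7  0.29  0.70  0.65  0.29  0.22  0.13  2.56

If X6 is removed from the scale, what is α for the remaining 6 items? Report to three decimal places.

α = 0.578

Remaining items: X1, X2, X3, X4, X5, X7 (k = 6).
ΣVar(i) = 0.69 + 2.82 + 2.07 + 1.93 + 1.30 + 2.56 = 11.37
total variance = 11.37 + 2 × 5.29 = 21.95
α (item deleted) = (6/5)·(1 − 11.37/21.95) = 0.578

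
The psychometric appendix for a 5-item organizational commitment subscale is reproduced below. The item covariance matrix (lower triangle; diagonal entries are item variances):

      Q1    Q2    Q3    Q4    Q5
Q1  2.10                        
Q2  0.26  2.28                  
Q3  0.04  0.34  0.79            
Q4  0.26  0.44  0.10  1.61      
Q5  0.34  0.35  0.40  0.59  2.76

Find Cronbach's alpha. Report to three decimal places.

sum of item variances = 2.10 + 2.28 + 0.79 + 1.61 + 2.76 = 9.54
Sum of the distinct covariances = 3.12
total variance = 9.54 + 2 × 3.12 = 15.78
α = (k/(k−1))·(1 − sum of item variances/total variance) = (5/4)·(1 − 9.54/15.78) = 0.494

Cronbach's alpha = 0.494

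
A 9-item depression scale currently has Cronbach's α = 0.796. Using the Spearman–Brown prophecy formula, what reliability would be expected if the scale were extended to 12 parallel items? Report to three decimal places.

Length factor m = 12/9 = 1.3333
α' = m·α / (1 + (m−1)·α)
   = 12/9 × 0.796 / (1 + (12/9 − 1) × 0.796)
   = 1.0613 / 1.2653 = 0.839

predicted reliability = 0.839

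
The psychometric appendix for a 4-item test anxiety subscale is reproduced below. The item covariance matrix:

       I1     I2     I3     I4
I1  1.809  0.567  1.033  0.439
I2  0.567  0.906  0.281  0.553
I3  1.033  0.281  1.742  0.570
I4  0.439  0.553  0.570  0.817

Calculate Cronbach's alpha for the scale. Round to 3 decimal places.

ΣVar(i) = 1.809 + 0.906 + 1.742 + 0.817 = 5.274
Σ_{i<j} σ_ij = 3.443
σ²_T = 5.274 + 2 × 3.443 = 12.160
α = (k/(k−1))·(1 − ΣVar(i)/σ²_T) = (4/3)·(1 − 5.274/12.160) = 0.755

α = 0.755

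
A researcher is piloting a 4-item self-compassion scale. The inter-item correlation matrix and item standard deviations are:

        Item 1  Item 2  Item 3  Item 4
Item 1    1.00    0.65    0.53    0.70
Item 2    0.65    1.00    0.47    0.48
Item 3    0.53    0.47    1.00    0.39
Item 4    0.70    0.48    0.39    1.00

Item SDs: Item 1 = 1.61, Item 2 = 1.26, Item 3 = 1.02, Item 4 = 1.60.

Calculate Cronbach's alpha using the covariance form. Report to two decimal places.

Σσ²ᵢ = 1.61² + 1.26² + 1.02² + 1.60² = 7.7801
Covariances σ_ij = r_ij · s_i · s_j:
  σ(Item 1,Item 2) = 0.65 × 1.61 × 1.26 = 1.3186
  σ(Item 1,Item 3) = 0.53 × 1.61 × 1.02 = 0.8704
  σ(Item 1,Item 4) = 0.70 × 1.61 × 1.60 = 1.8032
  σ(Item 2,Item 3) = 0.47 × 1.26 × 1.02 = 0.6040
  σ(Item 2,Item 4) = 0.48 × 1.26 × 1.60 = 0.9677
  σ(Item 3,Item 4) = 0.39 × 1.02 × 1.60 = 0.6365
σ²_T = Σσ²ᵢ + 2·Σσ_ij = 7.7801 + 2 × 6.2004 = 20.1809
α = (4/3)·(1 − 7.7801/20.1809) = 0.82

α = 0.82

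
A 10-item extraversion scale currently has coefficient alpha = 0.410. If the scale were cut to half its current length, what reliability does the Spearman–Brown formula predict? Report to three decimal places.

Length factor m = 1/2
α' = m·α / (1 − (1−m)·α)
   = 1/2 × 0.410 / (1 − (1 − 1/2) × 0.410)
   = 0.2050 / 0.7950 = 0.258

predicted reliability = 0.258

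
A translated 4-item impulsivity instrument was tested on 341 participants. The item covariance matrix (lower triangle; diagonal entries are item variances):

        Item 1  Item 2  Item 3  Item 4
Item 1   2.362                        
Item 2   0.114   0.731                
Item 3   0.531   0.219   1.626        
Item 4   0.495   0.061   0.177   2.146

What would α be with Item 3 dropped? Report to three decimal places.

α = 0.306

Remaining items: Item 1, Item 2, Item 4 (k = 3).
Σσᵢ² = 2.362 + 0.731 + 2.146 = 5.239
σ²_T = 5.239 + 2 × 0.670 = 6.579
α (item deleted) = (3/2)·(1 − 5.239/6.579) = 0.306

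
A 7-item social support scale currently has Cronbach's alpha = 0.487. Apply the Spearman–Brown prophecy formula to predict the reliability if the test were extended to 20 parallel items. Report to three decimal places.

predicted reliability = 0.731

Length factor m = 20/7 = 2.8571
α' = m·α / (1 + (m−1)·α)
   = 20/7 × 0.487 / (1 + (20/7 − 1) × 0.487)
   = 1.3914 / 1.9044 = 0.731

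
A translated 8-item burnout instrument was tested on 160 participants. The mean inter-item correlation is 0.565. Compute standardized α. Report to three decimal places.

α = 0.912

Standardized α = k·r̄ / (1 + (k−1)·r̄) = 8 × 0.565 / (1 + 7 × 0.565)
  = 4.5200 / 4.9550 = 0.912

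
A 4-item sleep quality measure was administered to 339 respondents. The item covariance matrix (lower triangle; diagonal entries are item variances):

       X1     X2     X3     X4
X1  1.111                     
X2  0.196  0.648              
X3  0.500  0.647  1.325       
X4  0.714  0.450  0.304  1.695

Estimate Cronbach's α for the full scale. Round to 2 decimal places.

Cronbach's α = 0.72

sum of item variances = 1.111 + 0.648 + 1.325 + 1.695 = 4.779
Sum of off-diagonal covariances = 2.811
σ²_total = 4.779 + 2 × 2.811 = 10.401
α = (k/(k−1))·(1 − sum of item variances/σ²_total) = (4/3)·(1 − 4.779/10.401) = 0.72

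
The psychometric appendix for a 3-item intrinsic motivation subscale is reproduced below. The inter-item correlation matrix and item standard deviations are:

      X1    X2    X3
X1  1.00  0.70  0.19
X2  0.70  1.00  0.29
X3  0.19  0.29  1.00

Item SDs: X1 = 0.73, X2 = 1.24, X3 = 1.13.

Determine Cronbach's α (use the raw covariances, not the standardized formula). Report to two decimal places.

Cronbach's α = 0.63

Σσ²ᵢ = 0.73² + 1.24² + 1.13² = 3.3474
Covariances σ_ij = r_ij · s_i · s_j:
  σ(X1,X2) = 0.70 × 0.73 × 1.24 = 0.6336
  σ(X1,X3) = 0.19 × 0.73 × 1.13 = 0.1567
  σ(X2,X3) = 0.29 × 1.24 × 1.13 = 0.4063
σ²_T = Σσ²ᵢ + 2·Σσ_ij = 3.3474 + 2 × 1.1966 = 5.7406
α = (3/2)·(1 − 3.3474/5.7406) = 0.63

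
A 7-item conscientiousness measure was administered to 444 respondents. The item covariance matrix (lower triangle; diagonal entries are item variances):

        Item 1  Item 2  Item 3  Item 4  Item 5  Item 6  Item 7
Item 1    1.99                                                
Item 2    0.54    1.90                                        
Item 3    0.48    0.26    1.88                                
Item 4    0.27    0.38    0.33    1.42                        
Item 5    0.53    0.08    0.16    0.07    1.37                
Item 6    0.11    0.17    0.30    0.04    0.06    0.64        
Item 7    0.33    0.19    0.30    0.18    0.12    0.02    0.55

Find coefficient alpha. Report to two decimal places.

Σσᵢ² = 1.99 + 1.90 + 1.88 + 1.42 + 1.37 + 0.64 + 0.55 = 9.75
Sum of off-diagonal covariances = 4.92
σ²_T = 9.75 + 2 × 4.92 = 19.59
α = (k/(k−1))·(1 − Σσᵢ²/σ²_T) = (7/6)·(1 − 9.75/19.59) = 0.59

coefficient alpha = 0.59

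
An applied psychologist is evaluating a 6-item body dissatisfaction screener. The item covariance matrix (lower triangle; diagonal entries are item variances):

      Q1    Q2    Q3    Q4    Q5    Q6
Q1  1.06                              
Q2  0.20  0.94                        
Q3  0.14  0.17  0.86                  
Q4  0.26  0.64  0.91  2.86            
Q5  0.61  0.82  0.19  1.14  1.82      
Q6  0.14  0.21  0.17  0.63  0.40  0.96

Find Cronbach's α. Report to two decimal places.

Σσᵢ² = 1.06 + 0.94 + 0.86 + 2.86 + 1.82 + 0.96 = 8.50
Sum of off-diagonal covariances = 6.63
total variance = 8.50 + 2 × 6.63 = 21.76
α = (k/(k−1))·(1 − Σσᵢ²/total variance) = (6/5)·(1 − 8.50/21.76) = 0.73

α = 0.73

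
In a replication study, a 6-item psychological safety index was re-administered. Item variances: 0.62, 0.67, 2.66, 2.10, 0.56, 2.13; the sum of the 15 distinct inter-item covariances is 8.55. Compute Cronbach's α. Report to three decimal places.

Cronbach's α = 0.794

Σσ²ᵢ = 0.62 + 0.67 + 2.66 + 2.10 + 0.56 + 2.13 = 8.74
Sum of distinct covariances = 8.55
σ²_T = Σσ²ᵢ + 2·Σcov = 8.74 + 2 × 8.55 = 25.84
α = (6/5)·(1 − 8.74/25.84) = 0.794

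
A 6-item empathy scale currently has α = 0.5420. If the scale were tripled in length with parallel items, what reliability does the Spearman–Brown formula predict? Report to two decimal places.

predicted reliability = 0.78

Length factor m = 3
α' = m·α / (1 + (m−1)·α)
   = 3 × 0.5420 / (1 + (3 − 1) × 0.5420)
   = 1.6260 / 2.0840 = 0.78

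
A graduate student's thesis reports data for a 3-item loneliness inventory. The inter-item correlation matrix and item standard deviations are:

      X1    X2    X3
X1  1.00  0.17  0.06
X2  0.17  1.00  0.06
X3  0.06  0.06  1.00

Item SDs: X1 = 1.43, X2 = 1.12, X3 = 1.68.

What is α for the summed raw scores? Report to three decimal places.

Σσ²ᵢ = 1.43² + 1.12² + 1.68² = 6.1217
Covariances σ_ij = r_ij · s_i · s_j:
  σ(X1,X2) = 0.17 × 1.43 × 1.12 = 0.2723
  σ(X1,X3) = 0.06 × 1.43 × 1.68 = 0.1441
  σ(X2,X3) = 0.06 × 1.12 × 1.68 = 0.1129
σ²_T = Σσ²ᵢ + 2·Σσ_ij = 6.1217 + 2 × 0.5293 = 7.1803
α = (3/2)·(1 − 6.1217/7.1803) = 0.221

α = 0.221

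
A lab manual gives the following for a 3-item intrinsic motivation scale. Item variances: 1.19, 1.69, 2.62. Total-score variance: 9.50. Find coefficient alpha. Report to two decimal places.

sum of item variances = 1.19 + 1.69 + 2.62 = 5.50
α = (k/(k−1))·(1 − sum of item variances/σ²_T) = (3/2)·(1 − 5.50/9.50) = 0.63

coefficient alpha = 0.63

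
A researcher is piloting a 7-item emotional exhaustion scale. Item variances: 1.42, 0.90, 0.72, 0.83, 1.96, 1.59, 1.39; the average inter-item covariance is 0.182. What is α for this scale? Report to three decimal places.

α = 0.542

sum of item variances = 1.42 + 0.90 + 0.72 + 0.83 + 1.96 + 1.59 + 1.39 = 8.81
Sum of the 21 distinct covariances = 21 × 0.182 = 3.822
σ²_total = sum of item variances + 2·Σcov = 8.81 + 2 × 3.822 = 16.454
α = (7/6)·(1 − 8.81/16.454) = 0.542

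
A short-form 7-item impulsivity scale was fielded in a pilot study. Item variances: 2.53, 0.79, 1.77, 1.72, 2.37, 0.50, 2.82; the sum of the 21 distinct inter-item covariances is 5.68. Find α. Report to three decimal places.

sum of item variances = 2.53 + 0.79 + 1.77 + 1.72 + 2.37 + 0.50 + 2.82 = 12.50
Sum of distinct covariances = 5.68
σ²_total = sum of item variances + 2·Σcov = 12.50 + 2 × 5.68 = 23.86
α = (7/6)·(1 − 12.50/23.86) = 0.555

α = 0.555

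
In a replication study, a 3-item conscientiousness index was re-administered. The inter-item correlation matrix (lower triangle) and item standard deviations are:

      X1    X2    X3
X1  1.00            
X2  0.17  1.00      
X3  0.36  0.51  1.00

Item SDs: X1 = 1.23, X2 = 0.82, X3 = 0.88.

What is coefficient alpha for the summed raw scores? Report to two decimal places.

Σσ²ᵢ = 1.23² + 0.82² + 0.88² = 2.9597
Covariances σ_ij = r_ij · s_i · s_j:
  σ(X1,X2) = 0.17 × 1.23 × 0.82 = 0.1715
  σ(X1,X3) = 0.36 × 1.23 × 0.88 = 0.3897
  σ(X2,X3) = 0.51 × 0.82 × 0.88 = 0.3680
σ²_T = Σσ²ᵢ + 2·Σσ_ij = 2.9597 + 2 × 0.9292 = 4.8181
α = (3/2)·(1 − 2.9597/4.8181) = 0.58

coefficient alpha = 0.58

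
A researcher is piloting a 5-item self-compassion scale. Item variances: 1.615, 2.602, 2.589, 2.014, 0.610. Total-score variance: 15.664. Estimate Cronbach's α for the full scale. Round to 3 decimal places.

Σσᵢ² = 1.615 + 2.602 + 2.589 + 2.014 + 0.610 = 9.430
α = (k/(k−1))·(1 − Σσᵢ²/σ²_T) = (5/4)·(1 − 9.430/15.664) = 0.497

α = 0.497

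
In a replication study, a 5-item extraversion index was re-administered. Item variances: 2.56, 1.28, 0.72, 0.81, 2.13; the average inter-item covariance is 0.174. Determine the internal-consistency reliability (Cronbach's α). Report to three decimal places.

ΣVar(i) = 2.56 + 1.28 + 0.72 + 0.81 + 2.13 = 7.50
Sum of the 10 distinct covariances = 10 × 0.174 = 1.740
σ²_total = ΣVar(i) + 2·Σcov = 7.50 + 2 × 1.740 = 10.980
α = (5/4)·(1 − 7.50/10.980) = 0.396

Cronbach's α = 0.396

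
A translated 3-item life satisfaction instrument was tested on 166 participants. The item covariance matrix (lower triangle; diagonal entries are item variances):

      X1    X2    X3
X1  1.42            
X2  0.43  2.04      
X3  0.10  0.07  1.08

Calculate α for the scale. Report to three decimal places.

Σσᵢ² = 1.42 + 2.04 + 1.08 = 4.54
Σ_{i<j} σ_ij = 0.60
σ²_T = 4.54 + 2 × 0.60 = 5.74
α = (k/(k−1))·(1 − Σσᵢ²/σ²_T) = (3/2)·(1 − 4.54/5.74) = 0.314

α = 0.314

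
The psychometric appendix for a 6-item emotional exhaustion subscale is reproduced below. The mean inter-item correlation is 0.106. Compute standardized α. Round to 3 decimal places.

standardized α = 0.416

Standardized α = k·r̄ / (1 + (k−1)·r̄) = 6 × 0.106 / (1 + 5 × 0.106)
  = 0.6360 / 1.5300 = 0.416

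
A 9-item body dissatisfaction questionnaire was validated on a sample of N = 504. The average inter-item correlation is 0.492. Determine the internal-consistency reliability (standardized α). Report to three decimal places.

standardized α = 0.897

Standardized α = k·r̄ / (1 + (k−1)·r̄) = 9 × 0.492 / (1 + 8 × 0.492)
  = 4.4280 / 4.9360 = 0.897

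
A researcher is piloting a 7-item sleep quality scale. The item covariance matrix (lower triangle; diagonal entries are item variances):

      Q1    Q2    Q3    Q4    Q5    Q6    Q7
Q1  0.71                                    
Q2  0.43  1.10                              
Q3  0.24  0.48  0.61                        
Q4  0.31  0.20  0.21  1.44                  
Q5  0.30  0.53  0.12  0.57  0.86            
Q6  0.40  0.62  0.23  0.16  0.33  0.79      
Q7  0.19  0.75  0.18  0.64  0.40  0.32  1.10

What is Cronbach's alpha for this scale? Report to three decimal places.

Σσᵢ² = 0.71 + 1.10 + 0.61 + 1.44 + 0.86 + 0.79 + 1.10 = 6.61
Sum of the distinct covariances = 7.61
Var(T) = 6.61 + 2 × 7.61 = 21.83
α = (k/(k−1))·(1 − Σσᵢ²/Var(T)) = (7/6)·(1 − 6.61/21.83) = 0.813

α = 0.813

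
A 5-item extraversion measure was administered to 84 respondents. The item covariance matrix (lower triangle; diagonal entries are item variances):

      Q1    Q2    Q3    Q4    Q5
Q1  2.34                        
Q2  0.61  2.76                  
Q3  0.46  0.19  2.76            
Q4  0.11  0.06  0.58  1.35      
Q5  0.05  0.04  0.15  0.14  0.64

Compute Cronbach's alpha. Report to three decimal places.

ΣVar(i) = 2.34 + 2.76 + 2.76 + 1.35 + 0.64 = 9.85
Σ_{i<j} σ_ij = 2.39
σ²_T = 9.85 + 2 × 2.39 = 14.63
α = (k/(k−1))·(1 − ΣVar(i)/σ²_T) = (5/4)·(1 − 9.85/14.63) = 0.408

α = 0.408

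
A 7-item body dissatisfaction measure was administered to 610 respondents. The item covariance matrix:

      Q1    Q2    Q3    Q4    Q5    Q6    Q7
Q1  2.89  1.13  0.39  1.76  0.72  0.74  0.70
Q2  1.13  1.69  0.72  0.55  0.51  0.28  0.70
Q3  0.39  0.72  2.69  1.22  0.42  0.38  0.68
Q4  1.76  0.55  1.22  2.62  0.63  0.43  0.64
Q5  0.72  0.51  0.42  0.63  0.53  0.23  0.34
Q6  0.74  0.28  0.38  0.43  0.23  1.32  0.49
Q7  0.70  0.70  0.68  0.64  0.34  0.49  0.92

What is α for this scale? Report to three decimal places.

Σσᵢ² = 2.89 + 1.69 + 2.69 + 2.62 + 0.53 + 1.32 + 0.92 = 12.66
Σ_{i<j} σ_ij = 13.66
σ²_total = 12.66 + 2 × 13.66 = 39.98
α = (k/(k−1))·(1 − Σσᵢ²/σ²_total) = (7/6)·(1 − 12.66/39.98) = 0.797

α = 0.797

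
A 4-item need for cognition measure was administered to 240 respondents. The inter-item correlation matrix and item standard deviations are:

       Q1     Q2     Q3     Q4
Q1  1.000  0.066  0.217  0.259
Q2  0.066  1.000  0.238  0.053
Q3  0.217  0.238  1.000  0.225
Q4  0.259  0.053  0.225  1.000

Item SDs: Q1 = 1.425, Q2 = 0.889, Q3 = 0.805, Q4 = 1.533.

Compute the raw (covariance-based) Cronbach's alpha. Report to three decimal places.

Σσ²ᵢ = 1.425² + 0.889² + 0.805² + 1.533² = 5.8191
Covariances σ_ij = r_ij · s_i · s_j:
  σ(Q1,Q2) = 0.066 × 1.425 × 0.889 = 0.0836
  σ(Q1,Q3) = 0.217 × 1.425 × 0.805 = 0.2489
  σ(Q1,Q4) = 0.259 × 1.425 × 1.533 = 0.5658
  σ(Q2,Q3) = 0.238 × 0.889 × 0.805 = 0.1703
  σ(Q2,Q4) = 0.053 × 0.889 × 1.533 = 0.0722
  σ(Q3,Q4) = 0.225 × 0.805 × 1.533 = 0.2777
σ²_T = Σσ²ᵢ + 2·Σσ_ij = 5.8191 + 2 × 1.4185 = 8.6561
α = (4/3)·(1 − 5.8191/8.6561) = 0.437

α = 0.437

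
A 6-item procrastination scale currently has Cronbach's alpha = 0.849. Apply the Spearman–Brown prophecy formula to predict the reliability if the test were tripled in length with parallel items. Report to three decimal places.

Length factor m = 3
α' = m·α / (1 + (m−1)·α)
   = 3 × 0.849 / (1 + (3 − 1) × 0.849)
   = 2.5470 / 2.6980 = 0.944

predicted reliability = 0.944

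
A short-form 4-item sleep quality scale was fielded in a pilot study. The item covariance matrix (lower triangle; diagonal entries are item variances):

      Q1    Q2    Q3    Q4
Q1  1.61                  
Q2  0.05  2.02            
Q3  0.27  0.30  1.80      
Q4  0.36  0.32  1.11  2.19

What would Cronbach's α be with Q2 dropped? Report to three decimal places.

α = 0.575

Remaining items: Q1, Q3, Q4 (k = 3).
Σσᵢ² = 1.61 + 1.80 + 2.19 = 5.60
total variance = 5.60 + 2 × 1.74 = 9.08
α (item deleted) = (3/2)·(1 − 5.60/9.08) = 0.575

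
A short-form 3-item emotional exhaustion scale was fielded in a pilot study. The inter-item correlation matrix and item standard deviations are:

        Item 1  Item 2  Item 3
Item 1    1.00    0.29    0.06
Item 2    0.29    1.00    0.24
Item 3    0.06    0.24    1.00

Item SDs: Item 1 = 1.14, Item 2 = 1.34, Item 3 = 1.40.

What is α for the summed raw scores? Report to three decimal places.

α = 0.422

Σσ²ᵢ = 1.14² + 1.34² + 1.40² = 5.0552
Covariances σ_ij = r_ij · s_i · s_j:
  σ(Item 1,Item 2) = 0.29 × 1.14 × 1.34 = 0.4430
  σ(Item 1,Item 3) = 0.06 × 1.14 × 1.40 = 0.0958
  σ(Item 2,Item 3) = 0.24 × 1.34 × 1.40 = 0.4502
σ²_T = Σσ²ᵢ + 2·Σσ_ij = 5.0552 + 2 × 0.9890 = 7.0332
α = (3/2)·(1 − 5.0552/7.0332) = 0.422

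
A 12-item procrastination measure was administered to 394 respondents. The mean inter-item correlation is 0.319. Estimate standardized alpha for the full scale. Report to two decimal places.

α = 0.85

Standardized α = k·r̄ / (1 + (k−1)·r̄) = 12 × 0.319 / (1 + 11 × 0.319)
  = 3.8280 / 4.5090 = 0.85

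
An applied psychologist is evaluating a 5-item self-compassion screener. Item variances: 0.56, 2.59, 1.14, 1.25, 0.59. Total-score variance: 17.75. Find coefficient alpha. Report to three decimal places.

sum of item variances = 0.56 + 2.59 + 1.14 + 1.25 + 0.59 = 6.13
α = (k/(k−1))·(1 − sum of item variances/σ²_T) = (5/4)·(1 − 6.13/17.75) = 0.818

coefficient alpha = 0.818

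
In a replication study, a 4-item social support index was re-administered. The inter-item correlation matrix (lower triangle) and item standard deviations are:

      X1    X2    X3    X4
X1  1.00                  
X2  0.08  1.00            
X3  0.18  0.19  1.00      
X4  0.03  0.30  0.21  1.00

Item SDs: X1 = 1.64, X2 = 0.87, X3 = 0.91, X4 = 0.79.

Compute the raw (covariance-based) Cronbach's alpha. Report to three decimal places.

Cronbach's alpha = 0.367

Σσ²ᵢ = 1.64² + 0.87² + 0.91² + 0.79² = 4.8987
Covariances σ_ij = r_ij · s_i · s_j:
  σ(X1,X2) = 0.08 × 1.64 × 0.87 = 0.1141
  σ(X1,X3) = 0.18 × 1.64 × 0.91 = 0.2686
  σ(X1,X4) = 0.03 × 1.64 × 0.79 = 0.0389
  σ(X2,X3) = 0.19 × 0.87 × 0.91 = 0.1504
  σ(X2,X4) = 0.30 × 0.87 × 0.79 = 0.2062
  σ(X3,X4) = 0.21 × 0.91 × 0.79 = 0.1510
σ²_T = Σσ²ᵢ + 2·Σσ_ij = 4.8987 + 2 × 0.9292 = 6.7571
α = (4/3)·(1 − 4.8987/6.7571) = 0.367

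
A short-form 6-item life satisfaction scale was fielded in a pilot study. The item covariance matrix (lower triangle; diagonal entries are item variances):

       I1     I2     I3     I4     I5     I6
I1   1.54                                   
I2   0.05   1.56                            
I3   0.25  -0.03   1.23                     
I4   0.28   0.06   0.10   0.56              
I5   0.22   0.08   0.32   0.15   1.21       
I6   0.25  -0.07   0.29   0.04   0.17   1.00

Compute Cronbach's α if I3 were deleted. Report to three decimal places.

α = 0.369

Remaining items: I1, I2, I4, I5, I6 (k = 5).
Σσᵢ² = 1.54 + 1.56 + 0.56 + 1.21 + 1.00 = 5.87
σ²_total = 5.87 + 2 × 1.23 = 8.33
α (item deleted) = (5/4)·(1 − 5.87/8.33) = 0.369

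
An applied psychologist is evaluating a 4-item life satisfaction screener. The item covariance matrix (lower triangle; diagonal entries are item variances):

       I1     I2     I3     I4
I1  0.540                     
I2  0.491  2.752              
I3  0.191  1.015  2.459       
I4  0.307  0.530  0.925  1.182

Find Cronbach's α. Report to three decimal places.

Cronbach's α = 0.666

Σσᵢ² = 0.540 + 2.752 + 2.459 + 1.182 = 6.933
Sum of off-diagonal covariances = 3.459
total variance = 6.933 + 2 × 3.459 = 13.851
α = (k/(k−1))·(1 − Σσᵢ²/total variance) = (4/3)·(1 − 6.933/13.851) = 0.666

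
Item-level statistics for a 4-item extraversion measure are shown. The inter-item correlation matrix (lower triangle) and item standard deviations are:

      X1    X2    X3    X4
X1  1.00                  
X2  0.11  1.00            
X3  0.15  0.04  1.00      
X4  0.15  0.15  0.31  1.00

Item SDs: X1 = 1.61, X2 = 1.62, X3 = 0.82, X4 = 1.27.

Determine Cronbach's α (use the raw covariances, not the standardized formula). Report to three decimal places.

Σσ²ᵢ = 1.61² + 1.62² + 0.82² + 1.27² = 7.5018
Covariances σ_ij = r_ij · s_i · s_j:
  σ(X1,X2) = 0.11 × 1.61 × 1.62 = 0.2869
  σ(X1,X3) = 0.15 × 1.61 × 0.82 = 0.1980
  σ(X1,X4) = 0.15 × 1.61 × 1.27 = 0.3067
  σ(X2,X3) = 0.04 × 1.62 × 0.82 = 0.0531
  σ(X2,X4) = 0.15 × 1.62 × 1.27 = 0.3086
  σ(X3,X4) = 0.31 × 0.82 × 1.27 = 0.3228
σ²_T = Σσ²ᵢ + 2·Σσ_ij = 7.5018 + 2 × 1.4761 = 10.4540
α = (4/3)·(1 − 7.5018/10.4540) = 0.377

α = 0.377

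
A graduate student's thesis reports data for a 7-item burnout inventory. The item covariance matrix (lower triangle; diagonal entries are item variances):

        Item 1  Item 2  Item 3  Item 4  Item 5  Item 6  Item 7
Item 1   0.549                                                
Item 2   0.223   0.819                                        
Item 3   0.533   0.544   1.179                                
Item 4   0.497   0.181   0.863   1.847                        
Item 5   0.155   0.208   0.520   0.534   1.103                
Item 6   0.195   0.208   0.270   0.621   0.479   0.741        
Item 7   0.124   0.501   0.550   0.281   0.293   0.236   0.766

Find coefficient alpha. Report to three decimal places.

α = 0.812

ΣVar(i) = 0.549 + 0.819 + 1.179 + 1.847 + 1.103 + 0.741 + 0.766 = 7.004
Sum of the distinct covariances = 8.016
σ²_total = 7.004 + 2 × 8.016 = 23.036
α = (k/(k−1))·(1 − ΣVar(i)/σ²_total) = (7/6)·(1 − 7.004/23.036) = 0.812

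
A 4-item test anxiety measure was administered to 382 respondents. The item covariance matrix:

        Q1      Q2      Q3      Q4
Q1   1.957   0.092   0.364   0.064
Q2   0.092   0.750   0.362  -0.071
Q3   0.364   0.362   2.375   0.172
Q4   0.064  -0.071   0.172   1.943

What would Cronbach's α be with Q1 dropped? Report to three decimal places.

Remaining items: Q2, Q3, Q4 (k = 3).
Σσ²ᵢ = 0.750 + 2.375 + 1.943 = 5.068
Var(T) = 5.068 + 2 × 0.463 = 5.994
α (item deleted) = (3/2)·(1 − 5.068/5.994) = 0.232

α = 0.232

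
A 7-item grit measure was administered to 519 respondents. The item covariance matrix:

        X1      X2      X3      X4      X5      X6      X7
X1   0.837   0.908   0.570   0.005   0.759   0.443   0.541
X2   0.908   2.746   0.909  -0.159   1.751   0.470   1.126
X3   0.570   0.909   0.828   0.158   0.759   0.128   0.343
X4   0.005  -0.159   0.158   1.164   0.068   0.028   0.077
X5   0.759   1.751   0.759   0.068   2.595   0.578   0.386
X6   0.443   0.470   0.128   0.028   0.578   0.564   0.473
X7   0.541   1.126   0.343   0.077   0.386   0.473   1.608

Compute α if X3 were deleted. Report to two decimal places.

Remaining items: X1, X2, X4, X5, X6, X7 (k = 6).
sum of item variances = 0.837 + 2.746 + 1.164 + 2.595 + 0.564 + 1.608 = 9.514
σ²_T = 9.514 + 2 × 7.454 = 24.422
α (item deleted) = (6/5)·(1 − 9.514/24.422) = 0.73

α = 0.73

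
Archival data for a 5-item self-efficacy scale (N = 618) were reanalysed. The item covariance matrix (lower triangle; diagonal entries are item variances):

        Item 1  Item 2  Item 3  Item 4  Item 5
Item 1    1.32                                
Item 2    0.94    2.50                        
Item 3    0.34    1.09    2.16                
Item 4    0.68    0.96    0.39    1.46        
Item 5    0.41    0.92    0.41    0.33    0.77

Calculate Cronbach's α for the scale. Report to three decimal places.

Cronbach's α = 0.765

Σσ²ᵢ = 1.32 + 2.50 + 2.16 + 1.46 + 0.77 = 8.21
Sum of the distinct covariances = 6.47
σ²_T = 8.21 + 2 × 6.47 = 21.15
α = (k/(k−1))·(1 − Σσ²ᵢ/σ²_T) = (5/4)·(1 − 8.21/21.15) = 0.765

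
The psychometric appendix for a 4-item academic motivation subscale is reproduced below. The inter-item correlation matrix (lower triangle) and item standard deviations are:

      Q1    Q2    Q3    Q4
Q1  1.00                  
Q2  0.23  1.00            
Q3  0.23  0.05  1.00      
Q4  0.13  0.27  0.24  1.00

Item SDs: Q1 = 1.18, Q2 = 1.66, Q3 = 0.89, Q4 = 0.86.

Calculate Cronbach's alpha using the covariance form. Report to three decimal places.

Σσ²ᵢ = 1.18² + 1.66² + 0.89² + 0.86² = 5.6797
Covariances σ_ij = r_ij · s_i · s_j:
  σ(Q1,Q2) = 0.23 × 1.18 × 1.66 = 0.4505
  σ(Q1,Q3) = 0.23 × 1.18 × 0.89 = 0.2415
  σ(Q1,Q4) = 0.13 × 1.18 × 0.86 = 0.1319
  σ(Q2,Q3) = 0.05 × 1.66 × 0.89 = 0.0739
  σ(Q2,Q4) = 0.27 × 1.66 × 0.86 = 0.3855
  σ(Q3,Q4) = 0.24 × 0.89 × 0.86 = 0.1837
σ²_T = Σσ²ᵢ + 2·Σσ_ij = 5.6797 + 2 × 1.4670 = 8.6137
α = (4/3)·(1 − 5.6797/8.6137) = 0.454

α = 0.454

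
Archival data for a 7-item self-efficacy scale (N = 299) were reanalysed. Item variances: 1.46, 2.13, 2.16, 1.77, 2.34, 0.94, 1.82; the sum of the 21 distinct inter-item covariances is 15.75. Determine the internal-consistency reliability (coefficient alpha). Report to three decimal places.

Σσ²ᵢ = 1.46 + 2.13 + 2.16 + 1.77 + 2.34 + 0.94 + 1.82 = 12.62
Sum of distinct covariances = 15.75
total variance = Σσ²ᵢ + 2·Σcov = 12.62 + 2 × 15.75 = 44.12
α = (7/6)·(1 − 12.62/44.12) = 0.833

coefficient alpha = 0.833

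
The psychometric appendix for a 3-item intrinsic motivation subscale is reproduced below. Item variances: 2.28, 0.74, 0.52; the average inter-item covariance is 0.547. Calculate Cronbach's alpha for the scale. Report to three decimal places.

Cronbach's alpha = 0.722

Σσ²ᵢ = 2.28 + 0.74 + 0.52 = 3.54
Sum of the 3 distinct covariances = 3 × 0.547 = 1.641
σ²_T = Σσ²ᵢ + 2·Σcov = 3.54 + 2 × 1.641 = 6.822
α = (3/2)·(1 − 3.54/6.822) = 0.722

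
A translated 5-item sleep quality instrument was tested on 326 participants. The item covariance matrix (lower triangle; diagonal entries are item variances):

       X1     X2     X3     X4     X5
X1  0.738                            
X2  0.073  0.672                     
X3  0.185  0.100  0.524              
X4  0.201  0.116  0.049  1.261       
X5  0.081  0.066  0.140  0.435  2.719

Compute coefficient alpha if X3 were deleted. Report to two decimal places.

coefficient alpha = 0.35

Remaining items: X1, X2, X4, X5 (k = 4).
ΣVar(i) = 0.738 + 0.672 + 1.261 + 2.719 = 5.390
total variance = 5.390 + 2 × 0.972 = 7.334
α (item deleted) = (4/3)·(1 − 5.390/7.334) = 0.35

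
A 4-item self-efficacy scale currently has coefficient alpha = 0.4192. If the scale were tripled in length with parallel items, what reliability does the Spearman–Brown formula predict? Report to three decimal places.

predicted reliability = 0.684

Length factor m = 3
α' = m·α / (1 + (m−1)·α)
   = 3 × 0.4192 / (1 + (3 − 1) × 0.4192)
   = 1.2576 / 1.8384 = 0.684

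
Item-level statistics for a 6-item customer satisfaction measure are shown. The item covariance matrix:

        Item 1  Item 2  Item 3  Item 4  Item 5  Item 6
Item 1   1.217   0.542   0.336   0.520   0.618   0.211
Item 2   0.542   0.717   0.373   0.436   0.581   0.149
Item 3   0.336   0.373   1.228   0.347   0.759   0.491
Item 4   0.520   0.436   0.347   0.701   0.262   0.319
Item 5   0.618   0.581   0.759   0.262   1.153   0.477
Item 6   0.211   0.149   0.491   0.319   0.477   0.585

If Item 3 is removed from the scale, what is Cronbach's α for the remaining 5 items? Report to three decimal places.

Remaining items: Item 1, Item 2, Item 4, Item 5, Item 6 (k = 5).
ΣVar(i) = 1.217 + 0.717 + 0.701 + 1.153 + 0.585 = 4.373
σ²_T = 4.373 + 2 × 4.115 = 12.603
α (item deleted) = (5/4)·(1 − 4.373/12.603) = 0.816

Cronbach's α = 0.816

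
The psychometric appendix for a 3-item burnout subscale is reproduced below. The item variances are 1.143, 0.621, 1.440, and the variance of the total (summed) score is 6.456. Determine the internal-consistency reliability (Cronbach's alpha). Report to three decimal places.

Σσᵢ² = 1.143 + 0.621 + 1.440 = 3.204
α = (k/(k−1))·(1 − Σσᵢ²/total variance) = (3/2)·(1 − 3.204/6.456) = 0.756

α = 0.756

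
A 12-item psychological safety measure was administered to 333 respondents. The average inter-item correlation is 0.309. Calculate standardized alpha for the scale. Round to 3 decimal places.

standardized alpha = 0.843

Standardized α = k·r̄ / (1 + (k−1)·r̄) = 12 × 0.309 / (1 + 11 × 0.309)
  = 3.7080 / 4.3990 = 0.843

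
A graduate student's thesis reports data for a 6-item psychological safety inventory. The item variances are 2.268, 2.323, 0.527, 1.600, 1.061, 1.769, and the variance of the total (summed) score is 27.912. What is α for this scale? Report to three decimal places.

sum of item variances = 2.268 + 2.323 + 0.527 + 1.600 + 1.061 + 1.769 = 9.548
α = (k/(k−1))·(1 − sum of item variances/σ²_T) = (6/5)·(1 − 9.548/27.912) = 0.790

α = 0.790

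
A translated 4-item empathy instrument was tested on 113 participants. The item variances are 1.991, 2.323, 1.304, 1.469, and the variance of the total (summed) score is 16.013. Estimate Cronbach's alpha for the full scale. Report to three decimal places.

ΣVar(i) = 1.991 + 2.323 + 1.304 + 1.469 = 7.087
α = (k/(k−1))·(1 − ΣVar(i)/σ²_T) = (4/3)·(1 − 7.087/16.013) = 0.743

α = 0.743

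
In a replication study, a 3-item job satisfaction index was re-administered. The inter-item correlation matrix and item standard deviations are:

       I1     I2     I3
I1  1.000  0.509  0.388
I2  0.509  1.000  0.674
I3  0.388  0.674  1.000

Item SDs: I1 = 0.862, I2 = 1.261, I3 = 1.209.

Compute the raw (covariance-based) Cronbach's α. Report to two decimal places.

Σσ²ᵢ = 0.862² + 1.261² + 1.209² = 3.7948
Covariances σ_ij = r_ij · s_i · s_j:
  σ(I1,I2) = 0.509 × 0.862 × 1.261 = 0.5533
  σ(I1,I3) = 0.388 × 0.862 × 1.209 = 0.4044
  σ(I2,I3) = 0.674 × 1.261 × 1.209 = 1.0275
σ²_T = Σσ²ᵢ + 2·Σσ_ij = 3.7948 + 2 × 1.9852 = 7.7652
α = (3/2)·(1 − 3.7948/7.7652) = 0.77

Cronbach's α = 0.77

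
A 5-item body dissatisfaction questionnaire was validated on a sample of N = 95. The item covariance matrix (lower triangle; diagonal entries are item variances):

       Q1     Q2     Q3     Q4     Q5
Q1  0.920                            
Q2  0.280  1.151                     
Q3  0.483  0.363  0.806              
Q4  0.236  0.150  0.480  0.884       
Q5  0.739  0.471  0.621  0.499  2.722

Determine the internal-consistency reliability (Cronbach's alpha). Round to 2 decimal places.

Σσᵢ² = 0.920 + 1.151 + 0.806 + 0.884 + 2.722 = 6.483
Sum of off-diagonal covariances = 4.322
total variance = 6.483 + 2 × 4.322 = 15.127
α = (k/(k−1))·(1 − Σσᵢ²/total variance) = (5/4)·(1 − 6.483/15.127) = 0.71

Cronbach's alpha = 0.71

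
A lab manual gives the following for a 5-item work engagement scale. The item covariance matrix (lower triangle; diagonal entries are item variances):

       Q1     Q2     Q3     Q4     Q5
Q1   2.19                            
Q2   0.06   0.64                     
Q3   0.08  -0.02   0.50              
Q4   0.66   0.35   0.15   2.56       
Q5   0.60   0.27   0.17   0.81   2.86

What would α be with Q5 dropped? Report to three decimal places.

α = 0.404

Remaining items: Q1, Q2, Q3, Q4 (k = 4).
sum of item variances = 2.19 + 0.64 + 0.50 + 2.56 = 5.89
σ²_total = 5.89 + 2 × 1.28 = 8.45
α (item deleted) = (4/3)·(1 − 5.89/8.45) = 0.404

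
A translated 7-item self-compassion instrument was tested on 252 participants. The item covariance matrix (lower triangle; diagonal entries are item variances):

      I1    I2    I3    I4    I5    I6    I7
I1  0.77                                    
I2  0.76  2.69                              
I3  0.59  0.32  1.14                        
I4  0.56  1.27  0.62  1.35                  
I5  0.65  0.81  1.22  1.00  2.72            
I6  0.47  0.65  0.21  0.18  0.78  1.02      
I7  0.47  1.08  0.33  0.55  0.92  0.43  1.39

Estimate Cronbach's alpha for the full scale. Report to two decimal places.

Cronbach's alpha = 0.83

sum of item variances = 0.77 + 2.69 + 1.14 + 1.35 + 2.72 + 1.02 + 1.39 = 11.08
Sum of the distinct covariances = 13.87
Var(T) = 11.08 + 2 × 13.87 = 38.82
α = (k/(k−1))·(1 − sum of item variances/Var(T)) = (7/6)·(1 − 11.08/38.82) = 0.83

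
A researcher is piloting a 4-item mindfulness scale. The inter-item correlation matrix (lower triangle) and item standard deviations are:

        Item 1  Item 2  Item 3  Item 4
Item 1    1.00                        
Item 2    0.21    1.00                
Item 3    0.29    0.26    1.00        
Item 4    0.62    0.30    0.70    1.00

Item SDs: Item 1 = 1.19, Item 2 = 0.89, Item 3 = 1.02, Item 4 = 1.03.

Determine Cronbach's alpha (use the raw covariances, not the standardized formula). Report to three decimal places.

Σσ²ᵢ = 1.19² + 0.89² + 1.02² + 1.03² = 4.3095
Covariances σ_ij = r_ij · s_i · s_j:
  σ(Item 1,Item 2) = 0.21 × 1.19 × 0.89 = 0.2224
  σ(Item 1,Item 3) = 0.29 × 1.19 × 1.02 = 0.3520
  σ(Item 1,Item 4) = 0.62 × 1.19 × 1.03 = 0.7599
  σ(Item 2,Item 3) = 0.26 × 0.89 × 1.02 = 0.2360
  σ(Item 2,Item 4) = 0.30 × 0.89 × 1.03 = 0.2750
  σ(Item 3,Item 4) = 0.70 × 1.02 × 1.03 = 0.7354
σ²_T = Σσ²ᵢ + 2·Σσ_ij = 4.3095 + 2 × 2.5807 = 9.4709
α = (4/3)·(1 − 4.3095/9.4709) = 0.727

Cronbach's alpha = 0.727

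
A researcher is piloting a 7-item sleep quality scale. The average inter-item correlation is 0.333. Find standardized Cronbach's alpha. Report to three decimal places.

standardized Cronbach's alpha = 0.778

Standardized α = k·r̄ / (1 + (k−1)·r̄) = 7 × 0.333 / (1 + 6 × 0.333)
  = 2.3310 / 2.9980 = 0.778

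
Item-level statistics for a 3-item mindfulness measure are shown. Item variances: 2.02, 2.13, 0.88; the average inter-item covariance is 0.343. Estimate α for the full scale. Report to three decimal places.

α = 0.436

Σσᵢ² = 2.02 + 2.13 + 0.88 = 5.03
Sum of the 3 distinct covariances = 3 × 0.343 = 1.029
total variance = Σσᵢ² + 2·Σcov = 5.03 + 2 × 1.029 = 7.088
α = (3/2)·(1 − 5.03/7.088) = 0.436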